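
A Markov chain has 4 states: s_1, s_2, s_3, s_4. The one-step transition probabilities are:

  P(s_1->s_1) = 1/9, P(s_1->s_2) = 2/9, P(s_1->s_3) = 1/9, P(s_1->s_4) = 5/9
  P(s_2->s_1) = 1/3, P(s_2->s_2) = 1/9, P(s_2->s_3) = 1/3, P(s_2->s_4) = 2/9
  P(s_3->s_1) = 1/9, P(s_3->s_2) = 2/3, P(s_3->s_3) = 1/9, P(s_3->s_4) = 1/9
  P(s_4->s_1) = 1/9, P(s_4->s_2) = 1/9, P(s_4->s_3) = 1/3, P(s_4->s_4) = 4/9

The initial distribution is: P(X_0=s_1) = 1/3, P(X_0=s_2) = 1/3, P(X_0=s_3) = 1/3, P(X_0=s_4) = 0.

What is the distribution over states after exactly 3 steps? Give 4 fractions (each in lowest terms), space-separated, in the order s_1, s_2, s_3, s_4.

Propagating the distribution step by step (d_{t+1} = d_t * P):
d_0 = (s_1=1/3, s_2=1/3, s_3=1/3, s_4=0)
  d_1[s_1] = 1/3*1/9 + 1/3*1/3 + 1/3*1/9 + 0*1/9 = 5/27
  d_1[s_2] = 1/3*2/9 + 1/3*1/9 + 1/3*2/3 + 0*1/9 = 1/3
  d_1[s_3] = 1/3*1/9 + 1/3*1/3 + 1/3*1/9 + 0*1/3 = 5/27
  d_1[s_4] = 1/3*5/9 + 1/3*2/9 + 1/3*1/9 + 0*4/9 = 8/27
d_1 = (s_1=5/27, s_2=1/3, s_3=5/27, s_4=8/27)
  d_2[s_1] = 5/27*1/9 + 1/3*1/3 + 5/27*1/9 + 8/27*1/9 = 5/27
  d_2[s_2] = 5/27*2/9 + 1/3*1/9 + 5/27*2/3 + 8/27*1/9 = 19/81
  d_2[s_3] = 5/27*1/9 + 1/3*1/3 + 5/27*1/9 + 8/27*1/3 = 61/243
  d_2[s_4] = 5/27*5/9 + 1/3*2/9 + 5/27*1/9 + 8/27*4/9 = 80/243
d_2 = (s_1=5/27, s_2=19/81, s_3=61/243, s_4=80/243)
  d_3[s_1] = 5/27*1/9 + 19/81*1/3 + 61/243*1/9 + 80/243*1/9 = 119/729
  d_3[s_2] = 5/27*2/9 + 19/81*1/9 + 61/243*2/3 + 80/243*1/9 = 593/2187
  d_3[s_3] = 5/27*1/9 + 19/81*1/3 + 61/243*1/9 + 80/243*1/3 = 517/2187
  d_3[s_4] = 5/27*5/9 + 19/81*2/9 + 61/243*1/9 + 80/243*4/9 = 80/243
d_3 = (s_1=119/729, s_2=593/2187, s_3=517/2187, s_4=80/243)

Answer: 119/729 593/2187 517/2187 80/243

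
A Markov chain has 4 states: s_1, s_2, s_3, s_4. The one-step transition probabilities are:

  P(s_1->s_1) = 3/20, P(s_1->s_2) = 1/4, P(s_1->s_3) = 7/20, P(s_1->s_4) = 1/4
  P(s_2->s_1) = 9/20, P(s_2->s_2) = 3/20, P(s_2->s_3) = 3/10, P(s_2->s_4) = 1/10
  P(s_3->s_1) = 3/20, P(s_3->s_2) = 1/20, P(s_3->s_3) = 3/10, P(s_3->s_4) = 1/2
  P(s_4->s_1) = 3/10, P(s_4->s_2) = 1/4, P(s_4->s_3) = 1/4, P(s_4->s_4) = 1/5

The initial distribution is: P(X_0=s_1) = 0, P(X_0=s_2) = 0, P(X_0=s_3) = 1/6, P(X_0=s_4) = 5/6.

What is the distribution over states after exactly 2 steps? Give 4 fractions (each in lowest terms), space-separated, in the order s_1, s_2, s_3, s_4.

Answer: 101/400 53/300 241/800 647/2400

Derivation:
Propagating the distribution step by step (d_{t+1} = d_t * P):
d_0 = (s_1=0, s_2=0, s_3=1/6, s_4=5/6)
  d_1[s_1] = 0*3/20 + 0*9/20 + 1/6*3/20 + 5/6*3/10 = 11/40
  d_1[s_2] = 0*1/4 + 0*3/20 + 1/6*1/20 + 5/6*1/4 = 13/60
  d_1[s_3] = 0*7/20 + 0*3/10 + 1/6*3/10 + 5/6*1/4 = 31/120
  d_1[s_4] = 0*1/4 + 0*1/10 + 1/6*1/2 + 5/6*1/5 = 1/4
d_1 = (s_1=11/40, s_2=13/60, s_3=31/120, s_4=1/4)
  d_2[s_1] = 11/40*3/20 + 13/60*9/20 + 31/120*3/20 + 1/4*3/10 = 101/400
  d_2[s_2] = 11/40*1/4 + 13/60*3/20 + 31/120*1/20 + 1/4*1/4 = 53/300
  d_2[s_3] = 11/40*7/20 + 13/60*3/10 + 31/120*3/10 + 1/4*1/4 = 241/800
  d_2[s_4] = 11/40*1/4 + 13/60*1/10 + 31/120*1/2 + 1/4*1/5 = 647/2400
d_2 = (s_1=101/400, s_2=53/300, s_3=241/800, s_4=647/2400)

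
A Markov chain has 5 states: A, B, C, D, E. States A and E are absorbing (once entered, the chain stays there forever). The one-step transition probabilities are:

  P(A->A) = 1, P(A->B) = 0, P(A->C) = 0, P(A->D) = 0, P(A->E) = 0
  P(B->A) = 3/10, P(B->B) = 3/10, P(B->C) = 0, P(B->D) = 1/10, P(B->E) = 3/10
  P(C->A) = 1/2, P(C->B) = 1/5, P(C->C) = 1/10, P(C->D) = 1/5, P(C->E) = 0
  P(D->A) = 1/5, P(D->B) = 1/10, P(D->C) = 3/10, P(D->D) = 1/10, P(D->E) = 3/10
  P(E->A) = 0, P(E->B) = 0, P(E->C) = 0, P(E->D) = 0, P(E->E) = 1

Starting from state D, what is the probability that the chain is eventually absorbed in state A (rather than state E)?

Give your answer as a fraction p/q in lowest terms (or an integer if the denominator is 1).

Answer: 46/85

Derivation:
Let a_i = P(absorbed in A | start in state i).
Boundary conditions: a_A = 1, a_E = 0.
For each transient state i, a_i = sum_j P(i->j) * a_j:
  a_B = 3/10*a_A + 3/10*a_B + 0*a_C + 1/10*a_D + 3/10*a_E
  a_C = 1/2*a_A + 1/5*a_B + 1/10*a_C + 1/5*a_D + 0*a_E
  a_D = 1/5*a_A + 1/10*a_B + 3/10*a_C + 1/10*a_D + 3/10*a_E

Substituting a_A = 1 and a_E = 0, rearrange to (I - Q) a = r where r[i] = P(i -> A):
  [7/10, 0, -1/10] . (a_B, a_C, a_D) = 3/10
  [-1/5, 9/10, -1/5] . (a_B, a_C, a_D) = 1/2
  [-1/10, -3/10, 9/10] . (a_B, a_C, a_D) = 1/5

Solving yields:
  a_B = 43/85
  a_C = 67/85
  a_D = 46/85

Starting state is D, so the absorption probability is a_D = 46/85.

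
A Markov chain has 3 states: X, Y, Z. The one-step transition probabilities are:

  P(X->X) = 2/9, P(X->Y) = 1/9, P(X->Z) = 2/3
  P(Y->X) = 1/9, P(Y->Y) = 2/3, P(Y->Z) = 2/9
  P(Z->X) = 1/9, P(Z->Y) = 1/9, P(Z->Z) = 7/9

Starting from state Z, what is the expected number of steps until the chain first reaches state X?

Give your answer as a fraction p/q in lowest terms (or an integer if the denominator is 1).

Answer: 9

Derivation:
Let h_i = expected steps to first reach X from state i.
Boundary: h_X = 0.
First-step equations for the other states:
  h_Y = 1 + 1/9*h_X + 2/3*h_Y + 2/9*h_Z
  h_Z = 1 + 1/9*h_X + 1/9*h_Y + 7/9*h_Z

Substituting h_X = 0 and rearranging gives the linear system (I - Q) h = 1:
  [1/3, -2/9] . (h_Y, h_Z) = 1
  [-1/9, 2/9] . (h_Y, h_Z) = 1

Solving yields:
  h_Y = 9
  h_Z = 9

Starting state is Z, so the expected hitting time is h_Z = 9.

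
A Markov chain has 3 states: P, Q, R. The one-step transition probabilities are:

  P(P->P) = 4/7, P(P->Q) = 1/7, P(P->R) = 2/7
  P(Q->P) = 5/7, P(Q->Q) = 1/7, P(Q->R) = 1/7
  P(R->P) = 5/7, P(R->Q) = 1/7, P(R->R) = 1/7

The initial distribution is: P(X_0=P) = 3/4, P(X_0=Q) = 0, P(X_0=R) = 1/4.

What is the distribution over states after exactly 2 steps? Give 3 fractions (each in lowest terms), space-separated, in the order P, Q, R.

Answer: 123/196 1/7 45/196

Derivation:
Propagating the distribution step by step (d_{t+1} = d_t * P):
d_0 = (P=3/4, Q=0, R=1/4)
  d_1[P] = 3/4*4/7 + 0*5/7 + 1/4*5/7 = 17/28
  d_1[Q] = 3/4*1/7 + 0*1/7 + 1/4*1/7 = 1/7
  d_1[R] = 3/4*2/7 + 0*1/7 + 1/4*1/7 = 1/4
d_1 = (P=17/28, Q=1/7, R=1/4)
  d_2[P] = 17/28*4/7 + 1/7*5/7 + 1/4*5/7 = 123/196
  d_2[Q] = 17/28*1/7 + 1/7*1/7 + 1/4*1/7 = 1/7
  d_2[R] = 17/28*2/7 + 1/7*1/7 + 1/4*1/7 = 45/196
d_2 = (P=123/196, Q=1/7, R=45/196)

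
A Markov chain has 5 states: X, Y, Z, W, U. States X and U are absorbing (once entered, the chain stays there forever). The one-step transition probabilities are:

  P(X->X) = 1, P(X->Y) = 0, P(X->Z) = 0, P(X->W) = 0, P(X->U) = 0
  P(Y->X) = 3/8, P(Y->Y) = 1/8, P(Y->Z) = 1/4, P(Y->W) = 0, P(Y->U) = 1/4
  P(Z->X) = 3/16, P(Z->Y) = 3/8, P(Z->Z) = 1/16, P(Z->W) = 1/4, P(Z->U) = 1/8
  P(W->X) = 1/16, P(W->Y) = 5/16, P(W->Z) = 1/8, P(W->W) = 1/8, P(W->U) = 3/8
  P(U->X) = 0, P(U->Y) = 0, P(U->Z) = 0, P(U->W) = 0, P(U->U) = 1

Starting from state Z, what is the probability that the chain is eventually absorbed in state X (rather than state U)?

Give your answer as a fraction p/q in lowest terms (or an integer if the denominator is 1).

Let a_i = P(absorbed in X | start in state i).
Boundary conditions: a_X = 1, a_U = 0.
For each transient state i, a_i = sum_j P(i->j) * a_j:
  a_Y = 3/8*a_X + 1/8*a_Y + 1/4*a_Z + 0*a_W + 1/4*a_U
  a_Z = 3/16*a_X + 3/8*a_Y + 1/16*a_Z + 1/4*a_W + 1/8*a_U
  a_W = 1/16*a_X + 5/16*a_Y + 1/8*a_Z + 1/8*a_W + 3/8*a_U

Substituting a_X = 1 and a_U = 0, rearrange to (I - Q) a = r where r[i] = P(i -> X):
  [7/8, -1/4, 0] . (a_Y, a_Z, a_W) = 3/8
  [-3/8, 15/16, -1/4] . (a_Y, a_Z, a_W) = 3/16
  [-5/16, -1/8, 7/8] . (a_Y, a_Z, a_W) = 1/16

Solving yields:
  a_Y = 349/603
  a_Z = 317/603
  a_W = 71/201

Starting state is Z, so the absorption probability is a_Z = 317/603.

Answer: 317/603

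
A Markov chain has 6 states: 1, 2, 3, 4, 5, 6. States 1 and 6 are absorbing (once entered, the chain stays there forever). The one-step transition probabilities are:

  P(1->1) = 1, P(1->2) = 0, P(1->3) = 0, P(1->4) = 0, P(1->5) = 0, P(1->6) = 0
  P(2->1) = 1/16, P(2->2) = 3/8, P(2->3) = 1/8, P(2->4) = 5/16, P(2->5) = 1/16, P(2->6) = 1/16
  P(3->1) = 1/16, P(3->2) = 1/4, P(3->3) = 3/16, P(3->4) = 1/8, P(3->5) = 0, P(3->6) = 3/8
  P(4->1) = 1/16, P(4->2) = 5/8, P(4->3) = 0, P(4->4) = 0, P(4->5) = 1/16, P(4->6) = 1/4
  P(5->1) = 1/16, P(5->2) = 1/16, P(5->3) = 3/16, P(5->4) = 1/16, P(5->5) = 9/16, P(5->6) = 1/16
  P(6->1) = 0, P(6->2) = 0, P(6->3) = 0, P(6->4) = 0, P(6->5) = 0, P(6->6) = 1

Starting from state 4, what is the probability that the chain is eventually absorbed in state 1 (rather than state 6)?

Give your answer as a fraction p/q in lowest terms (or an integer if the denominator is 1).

Answer: 2218/7933

Derivation:
Let a_i = P(absorbed in 1 | start in state i).
Boundary conditions: a_1 = 1, a_6 = 0.
For each transient state i, a_i = sum_j P(i->j) * a_j:
  a_2 = 1/16*a_1 + 3/8*a_2 + 1/8*a_3 + 5/16*a_4 + 1/16*a_5 + 1/16*a_6
  a_3 = 1/16*a_1 + 1/4*a_2 + 3/16*a_3 + 1/8*a_4 + 0*a_5 + 3/8*a_6
  a_4 = 1/16*a_1 + 5/8*a_2 + 0*a_3 + 0*a_4 + 1/16*a_5 + 1/4*a_6
  a_5 = 1/16*a_1 + 1/16*a_2 + 3/16*a_3 + 1/16*a_4 + 9/16*a_5 + 1/16*a_6

Substituting a_1 = 1 and a_6 = 0, rearrange to (I - Q) a = r where r[i] = P(i -> 1):
  [5/8, -1/8, -5/16, -1/16] . (a_2, a_3, a_4, a_5) = 1/16
  [-1/4, 13/16, -1/8, 0] . (a_2, a_3, a_4, a_5) = 1/16
  [-5/8, 0, 1, -1/16] . (a_2, a_3, a_4, a_5) = 1/16
  [-1/16, -3/16, -1/16, 7/16] . (a_2, a_3, a_4, a_5) = 1/16

Solving yields:
  a_2 = 2501/7933
  a_3 = 1721/7933
  a_4 = 2218/7933
  a_5 = 2545/7933

Starting state is 4, so the absorption probability is a_4 = 2218/7933.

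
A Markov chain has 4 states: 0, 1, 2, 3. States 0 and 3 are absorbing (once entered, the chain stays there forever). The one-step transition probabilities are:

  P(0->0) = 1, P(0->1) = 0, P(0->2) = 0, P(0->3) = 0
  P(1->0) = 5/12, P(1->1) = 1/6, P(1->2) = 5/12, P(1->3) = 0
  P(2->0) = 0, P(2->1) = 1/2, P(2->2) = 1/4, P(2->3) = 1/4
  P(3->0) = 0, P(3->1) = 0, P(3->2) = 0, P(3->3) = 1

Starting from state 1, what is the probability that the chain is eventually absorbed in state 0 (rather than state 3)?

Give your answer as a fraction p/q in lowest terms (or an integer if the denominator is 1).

Answer: 3/4

Derivation:
Let a_i = P(absorbed in 0 | start in state i).
Boundary conditions: a_0 = 1, a_3 = 0.
For each transient state i, a_i = sum_j P(i->j) * a_j:
  a_1 = 5/12*a_0 + 1/6*a_1 + 5/12*a_2 + 0*a_3
  a_2 = 0*a_0 + 1/2*a_1 + 1/4*a_2 + 1/4*a_3

Substituting a_0 = 1 and a_3 = 0, rearrange to (I - Q) a = r where r[i] = P(i -> 0):
  [5/6, -5/12] . (a_1, a_2) = 5/12
  [-1/2, 3/4] . (a_1, a_2) = 0

Solving yields:
  a_1 = 3/4
  a_2 = 1/2

Starting state is 1, so the absorption probability is a_1 = 3/4.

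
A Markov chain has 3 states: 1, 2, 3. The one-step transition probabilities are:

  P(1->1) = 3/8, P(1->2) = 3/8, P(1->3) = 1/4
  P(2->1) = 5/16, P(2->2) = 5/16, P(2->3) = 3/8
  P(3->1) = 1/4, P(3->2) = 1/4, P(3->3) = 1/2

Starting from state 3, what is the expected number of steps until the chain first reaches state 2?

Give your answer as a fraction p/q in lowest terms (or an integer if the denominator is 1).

Answer: 7/2

Derivation:
Let h_i = expected steps to first reach 2 from state i.
Boundary: h_2 = 0.
First-step equations for the other states:
  h_1 = 1 + 3/8*h_1 + 3/8*h_2 + 1/4*h_3
  h_3 = 1 + 1/4*h_1 + 1/4*h_2 + 1/2*h_3

Substituting h_2 = 0 and rearranging gives the linear system (I - Q) h = 1:
  [5/8, -1/4] . (h_1, h_3) = 1
  [-1/4, 1/2] . (h_1, h_3) = 1

Solving yields:
  h_1 = 3
  h_3 = 7/2

Starting state is 3, so the expected hitting time is h_3 = 7/2.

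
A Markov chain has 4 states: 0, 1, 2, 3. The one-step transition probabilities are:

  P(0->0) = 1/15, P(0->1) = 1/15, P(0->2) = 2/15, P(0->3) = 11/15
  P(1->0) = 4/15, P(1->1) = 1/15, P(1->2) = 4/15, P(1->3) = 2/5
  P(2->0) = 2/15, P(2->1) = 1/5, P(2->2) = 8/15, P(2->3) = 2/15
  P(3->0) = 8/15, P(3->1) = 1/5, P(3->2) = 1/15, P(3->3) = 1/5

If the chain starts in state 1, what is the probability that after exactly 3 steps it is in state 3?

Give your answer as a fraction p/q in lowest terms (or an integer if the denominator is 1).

Computing P^3 by repeated multiplication:
P^1 =
  0: [1/15, 1/15, 2/15, 11/15]
  1: [4/15, 1/15, 4/15, 2/5]
  2: [2/15, 1/5, 8/15, 2/15]
  3: [8/15, 1/5, 1/15, 1/5]
P^2 =
  0: [97/225, 41/225, 11/75, 6/25]
  1: [64/225, 7/45, 2/9, 76/225]
  2: [46/225, 7/45, 82/225, 62/225]
  3: [46/225, 23/225, 13/75, 13/25]
P^3 =
  0: [253/1125, 133/1125, 676/3375, 1541/3375]
  1: [304/1125, 53/375, 248/1125, 46/125]
  2: [94/375, 19/125, 38/135, 1066/3375]
  3: [128/375, 179/1125, 613/3375, 1073/3375]

(P^3)[1 -> 3] = 46/125

Answer: 46/125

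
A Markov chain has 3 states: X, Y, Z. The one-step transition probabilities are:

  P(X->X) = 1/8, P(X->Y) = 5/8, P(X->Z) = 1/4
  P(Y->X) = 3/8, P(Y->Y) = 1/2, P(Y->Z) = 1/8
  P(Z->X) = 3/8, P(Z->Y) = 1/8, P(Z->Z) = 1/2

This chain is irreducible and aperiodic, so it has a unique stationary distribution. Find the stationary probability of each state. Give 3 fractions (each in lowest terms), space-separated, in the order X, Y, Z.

The stationary distribution satisfies pi = pi * P, i.e.:
  pi_X = 1/8*pi_X + 3/8*pi_Y + 3/8*pi_Z
  pi_Y = 5/8*pi_X + 1/2*pi_Y + 1/8*pi_Z
  pi_Z = 1/4*pi_X + 1/8*pi_Y + 1/2*pi_Z
with normalization: pi_X + pi_Y + pi_Z = 1.

Using the first 2 balance equations plus normalization, the linear system A*pi = b is:
  [-7/8, 3/8, 3/8] . pi = 0
  [5/8, -1/2, 1/8] . pi = 0
  [1, 1, 1] . pi = 1

Solving yields:
  pi_X = 3/10
  pi_Y = 11/25
  pi_Z = 13/50

Verification (pi * P):
  3/10*1/8 + 11/25*3/8 + 13/50*3/8 = 3/10 = pi_X  (ok)
  3/10*5/8 + 11/25*1/2 + 13/50*1/8 = 11/25 = pi_Y  (ok)
  3/10*1/4 + 11/25*1/8 + 13/50*1/2 = 13/50 = pi_Z  (ok)

Answer: 3/10 11/25 13/50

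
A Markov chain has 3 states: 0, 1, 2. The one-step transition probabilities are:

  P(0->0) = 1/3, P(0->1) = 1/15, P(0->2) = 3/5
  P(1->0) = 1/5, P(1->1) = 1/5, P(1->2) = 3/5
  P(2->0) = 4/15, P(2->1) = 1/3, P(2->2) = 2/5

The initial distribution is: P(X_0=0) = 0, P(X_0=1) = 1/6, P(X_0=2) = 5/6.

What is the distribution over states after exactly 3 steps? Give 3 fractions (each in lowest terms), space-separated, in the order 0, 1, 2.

Answer: 5453/20250 2363/10125 373/750

Derivation:
Propagating the distribution step by step (d_{t+1} = d_t * P):
d_0 = (0=0, 1=1/6, 2=5/6)
  d_1[0] = 0*1/3 + 1/6*1/5 + 5/6*4/15 = 23/90
  d_1[1] = 0*1/15 + 1/6*1/5 + 5/6*1/3 = 14/45
  d_1[2] = 0*3/5 + 1/6*3/5 + 5/6*2/5 = 13/30
d_1 = (0=23/90, 1=14/45, 2=13/30)
  d_2[0] = 23/90*1/3 + 14/45*1/5 + 13/30*4/15 = 71/270
  d_2[1] = 23/90*1/15 + 14/45*1/5 + 13/30*1/3 = 151/675
  d_2[2] = 23/90*3/5 + 14/45*3/5 + 13/30*2/5 = 77/150
d_2 = (0=71/270, 1=151/675, 2=77/150)
  d_3[0] = 71/270*1/3 + 151/675*1/5 + 77/150*4/15 = 5453/20250
  d_3[1] = 71/270*1/15 + 151/675*1/5 + 77/150*1/3 = 2363/10125
  d_3[2] = 71/270*3/5 + 151/675*3/5 + 77/150*2/5 = 373/750
d_3 = (0=5453/20250, 1=2363/10125, 2=373/750)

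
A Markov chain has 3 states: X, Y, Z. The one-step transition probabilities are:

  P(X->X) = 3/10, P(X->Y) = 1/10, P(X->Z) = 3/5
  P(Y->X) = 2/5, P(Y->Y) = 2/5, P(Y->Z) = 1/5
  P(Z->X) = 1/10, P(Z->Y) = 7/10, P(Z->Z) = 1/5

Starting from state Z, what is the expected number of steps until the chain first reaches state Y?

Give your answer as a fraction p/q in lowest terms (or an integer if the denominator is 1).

Answer: 8/5

Derivation:
Let h_i = expected steps to first reach Y from state i.
Boundary: h_Y = 0.
First-step equations for the other states:
  h_X = 1 + 3/10*h_X + 1/10*h_Y + 3/5*h_Z
  h_Z = 1 + 1/10*h_X + 7/10*h_Y + 1/5*h_Z

Substituting h_Y = 0 and rearranging gives the linear system (I - Q) h = 1:
  [7/10, -3/5] . (h_X, h_Z) = 1
  [-1/10, 4/5] . (h_X, h_Z) = 1

Solving yields:
  h_X = 14/5
  h_Z = 8/5

Starting state is Z, so the expected hitting time is h_Z = 8/5.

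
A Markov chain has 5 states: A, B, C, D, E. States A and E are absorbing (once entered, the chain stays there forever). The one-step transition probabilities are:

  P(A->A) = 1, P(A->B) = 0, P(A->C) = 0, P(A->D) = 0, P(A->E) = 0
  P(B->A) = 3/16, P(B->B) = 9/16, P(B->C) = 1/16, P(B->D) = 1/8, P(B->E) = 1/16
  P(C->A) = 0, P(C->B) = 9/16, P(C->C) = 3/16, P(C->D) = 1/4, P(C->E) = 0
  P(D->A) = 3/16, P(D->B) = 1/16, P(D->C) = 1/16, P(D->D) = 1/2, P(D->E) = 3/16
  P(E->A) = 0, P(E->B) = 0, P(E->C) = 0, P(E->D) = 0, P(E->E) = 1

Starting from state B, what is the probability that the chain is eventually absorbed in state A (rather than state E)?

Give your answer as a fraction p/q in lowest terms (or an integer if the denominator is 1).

Answer: 39/58

Derivation:
Let a_i = P(absorbed in A | start in state i).
Boundary conditions: a_A = 1, a_E = 0.
For each transient state i, a_i = sum_j P(i->j) * a_j:
  a_B = 3/16*a_A + 9/16*a_B + 1/16*a_C + 1/8*a_D + 1/16*a_E
  a_C = 0*a_A + 9/16*a_B + 3/16*a_C + 1/4*a_D + 0*a_E
  a_D = 3/16*a_A + 1/16*a_B + 1/16*a_C + 1/2*a_D + 3/16*a_E

Substituting a_A = 1 and a_E = 0, rearrange to (I - Q) a = r where r[i] = P(i -> A):
  [7/16, -1/16, -1/8] . (a_B, a_C, a_D) = 3/16
  [-9/16, 13/16, -1/4] . (a_B, a_C, a_D) = 0
  [-1/16, -1/16, 1/2] . (a_B, a_C, a_D) = 3/16

Solving yields:
  a_B = 39/58
  a_C = 183/290
  a_D = 78/145

Starting state is B, so the absorption probability is a_B = 39/58.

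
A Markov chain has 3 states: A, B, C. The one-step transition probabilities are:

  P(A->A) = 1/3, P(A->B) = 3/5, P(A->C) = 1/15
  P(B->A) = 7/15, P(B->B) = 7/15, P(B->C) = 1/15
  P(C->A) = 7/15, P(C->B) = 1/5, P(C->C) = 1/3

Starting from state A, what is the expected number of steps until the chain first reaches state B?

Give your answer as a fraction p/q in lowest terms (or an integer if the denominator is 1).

Let h_i = expected steps to first reach B from state i.
Boundary: h_B = 0.
First-step equations for the other states:
  h_A = 1 + 1/3*h_A + 3/5*h_B + 1/15*h_C
  h_C = 1 + 7/15*h_A + 1/5*h_B + 1/3*h_C

Substituting h_B = 0 and rearranging gives the linear system (I - Q) h = 1:
  [2/3, -1/15] . (h_A, h_C) = 1
  [-7/15, 2/3] . (h_A, h_C) = 1

Solving yields:
  h_A = 55/31
  h_C = 85/31

Starting state is A, so the expected hitting time is h_A = 55/31.

Answer: 55/31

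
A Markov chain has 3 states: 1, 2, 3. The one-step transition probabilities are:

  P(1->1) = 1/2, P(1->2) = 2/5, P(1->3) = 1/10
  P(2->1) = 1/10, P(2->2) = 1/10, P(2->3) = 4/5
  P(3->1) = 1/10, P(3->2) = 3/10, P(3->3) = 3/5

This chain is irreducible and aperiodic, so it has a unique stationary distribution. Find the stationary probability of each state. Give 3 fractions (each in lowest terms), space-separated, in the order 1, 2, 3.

The stationary distribution satisfies pi = pi * P, i.e.:
  pi_1 = 1/2*pi_1 + 1/10*pi_2 + 1/10*pi_3
  pi_2 = 2/5*pi_1 + 1/10*pi_2 + 3/10*pi_3
  pi_3 = 1/10*pi_1 + 4/5*pi_2 + 3/5*pi_3
with normalization: pi_1 + pi_2 + pi_3 = 1.

Using the first 2 balance equations plus normalization, the linear system A*pi = b is:
  [-1/2, 1/10, 1/10] . pi = 0
  [2/5, -9/10, 3/10] . pi = 0
  [1, 1, 1] . pi = 1

Solving yields:
  pi_1 = 1/6
  pi_2 = 19/72
  pi_3 = 41/72

Verification (pi * P):
  1/6*1/2 + 19/72*1/10 + 41/72*1/10 = 1/6 = pi_1  (ok)
  1/6*2/5 + 19/72*1/10 + 41/72*3/10 = 19/72 = pi_2  (ok)
  1/6*1/10 + 19/72*4/5 + 41/72*3/5 = 41/72 = pi_3  (ok)

Answer: 1/6 19/72 41/72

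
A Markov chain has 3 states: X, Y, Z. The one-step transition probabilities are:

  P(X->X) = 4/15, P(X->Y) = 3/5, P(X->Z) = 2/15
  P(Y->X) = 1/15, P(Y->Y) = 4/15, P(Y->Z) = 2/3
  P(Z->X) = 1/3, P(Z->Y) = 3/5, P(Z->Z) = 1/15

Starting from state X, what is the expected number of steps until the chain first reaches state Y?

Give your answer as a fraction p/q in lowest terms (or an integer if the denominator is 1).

Answer: 5/3

Derivation:
Let h_i = expected steps to first reach Y from state i.
Boundary: h_Y = 0.
First-step equations for the other states:
  h_X = 1 + 4/15*h_X + 3/5*h_Y + 2/15*h_Z
  h_Z = 1 + 1/3*h_X + 3/5*h_Y + 1/15*h_Z

Substituting h_Y = 0 and rearranging gives the linear system (I - Q) h = 1:
  [11/15, -2/15] . (h_X, h_Z) = 1
  [-1/3, 14/15] . (h_X, h_Z) = 1

Solving yields:
  h_X = 5/3
  h_Z = 5/3

Starting state is X, so the expected hitting time is h_X = 5/3.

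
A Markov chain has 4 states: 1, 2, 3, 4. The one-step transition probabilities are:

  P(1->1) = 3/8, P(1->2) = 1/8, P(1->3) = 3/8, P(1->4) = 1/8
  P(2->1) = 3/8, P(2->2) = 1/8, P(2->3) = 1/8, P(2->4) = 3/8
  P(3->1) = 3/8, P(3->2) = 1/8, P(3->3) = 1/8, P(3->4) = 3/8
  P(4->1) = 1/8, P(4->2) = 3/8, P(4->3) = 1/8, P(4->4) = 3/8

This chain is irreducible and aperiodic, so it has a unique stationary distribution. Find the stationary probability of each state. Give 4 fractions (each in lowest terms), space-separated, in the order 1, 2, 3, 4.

The stationary distribution satisfies pi = pi * P, i.e.:
  pi_1 = 3/8*pi_1 + 3/8*pi_2 + 3/8*pi_3 + 1/8*pi_4
  pi_2 = 1/8*pi_1 + 1/8*pi_2 + 1/8*pi_3 + 3/8*pi_4
  pi_3 = 3/8*pi_1 + 1/8*pi_2 + 1/8*pi_3 + 1/8*pi_4
  pi_4 = 1/8*pi_1 + 3/8*pi_2 + 3/8*pi_3 + 3/8*pi_4
with normalization: pi_1 + pi_2 + pi_3 + pi_4 = 1.

Using the first 3 balance equations plus normalization, the linear system A*pi = b is:
  [-5/8, 3/8, 3/8, 1/8] . pi = 0
  [1/8, -7/8, 1/8, 3/8] . pi = 0
  [3/8, 1/8, -7/8, 1/8] . pi = 0
  [1, 1, 1, 1] . pi = 1

Solving yields:
  pi_1 = 3/10
  pi_2 = 1/5
  pi_3 = 1/5
  pi_4 = 3/10

Verification (pi * P):
  3/10*3/8 + 1/5*3/8 + 1/5*3/8 + 3/10*1/8 = 3/10 = pi_1  (ok)
  3/10*1/8 + 1/5*1/8 + 1/5*1/8 + 3/10*3/8 = 1/5 = pi_2  (ok)
  3/10*3/8 + 1/5*1/8 + 1/5*1/8 + 3/10*1/8 = 1/5 = pi_3  (ok)
  3/10*1/8 + 1/5*3/8 + 1/5*3/8 + 3/10*3/8 = 3/10 = pi_4  (ok)

Answer: 3/10 1/5 1/5 3/10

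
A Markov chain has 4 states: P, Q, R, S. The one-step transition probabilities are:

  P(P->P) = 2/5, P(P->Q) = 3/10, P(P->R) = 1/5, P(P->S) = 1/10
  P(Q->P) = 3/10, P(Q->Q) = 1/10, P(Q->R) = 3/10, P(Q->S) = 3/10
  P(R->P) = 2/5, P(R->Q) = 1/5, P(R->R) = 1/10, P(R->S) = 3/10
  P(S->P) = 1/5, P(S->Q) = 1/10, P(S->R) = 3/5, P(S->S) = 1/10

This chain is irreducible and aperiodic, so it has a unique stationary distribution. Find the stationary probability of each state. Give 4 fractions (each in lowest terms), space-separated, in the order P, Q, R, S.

The stationary distribution satisfies pi = pi * P, i.e.:
  pi_P = 2/5*pi_P + 3/10*pi_Q + 2/5*pi_R + 1/5*pi_S
  pi_Q = 3/10*pi_P + 1/10*pi_Q + 1/5*pi_R + 1/10*pi_S
  pi_R = 1/5*pi_P + 3/10*pi_Q + 1/10*pi_R + 3/5*pi_S
  pi_S = 1/10*pi_P + 3/10*pi_Q + 3/10*pi_R + 1/10*pi_S
with normalization: pi_P + pi_Q + pi_R + pi_S = 1.

Using the first 3 balance equations plus normalization, the linear system A*pi = b is:
  [-3/5, 3/10, 2/5, 1/5] . pi = 0
  [3/10, -9/10, 1/5, 1/10] . pi = 0
  [1/5, 3/10, -9/10, 3/5] . pi = 0
  [1, 1, 1, 1] . pi = 1

Solving yields:
  pi_P = 147/430
  pi_Q = 42/215
  pi_R = 58/215
  pi_S = 83/430

Verification (pi * P):
  147/430*2/5 + 42/215*3/10 + 58/215*2/5 + 83/430*1/5 = 147/430 = pi_P  (ok)
  147/430*3/10 + 42/215*1/10 + 58/215*1/5 + 83/430*1/10 = 42/215 = pi_Q  (ok)
  147/430*1/5 + 42/215*3/10 + 58/215*1/10 + 83/430*3/5 = 58/215 = pi_R  (ok)
  147/430*1/10 + 42/215*3/10 + 58/215*3/10 + 83/430*1/10 = 83/430 = pi_S  (ok)

Answer: 147/430 42/215 58/215 83/430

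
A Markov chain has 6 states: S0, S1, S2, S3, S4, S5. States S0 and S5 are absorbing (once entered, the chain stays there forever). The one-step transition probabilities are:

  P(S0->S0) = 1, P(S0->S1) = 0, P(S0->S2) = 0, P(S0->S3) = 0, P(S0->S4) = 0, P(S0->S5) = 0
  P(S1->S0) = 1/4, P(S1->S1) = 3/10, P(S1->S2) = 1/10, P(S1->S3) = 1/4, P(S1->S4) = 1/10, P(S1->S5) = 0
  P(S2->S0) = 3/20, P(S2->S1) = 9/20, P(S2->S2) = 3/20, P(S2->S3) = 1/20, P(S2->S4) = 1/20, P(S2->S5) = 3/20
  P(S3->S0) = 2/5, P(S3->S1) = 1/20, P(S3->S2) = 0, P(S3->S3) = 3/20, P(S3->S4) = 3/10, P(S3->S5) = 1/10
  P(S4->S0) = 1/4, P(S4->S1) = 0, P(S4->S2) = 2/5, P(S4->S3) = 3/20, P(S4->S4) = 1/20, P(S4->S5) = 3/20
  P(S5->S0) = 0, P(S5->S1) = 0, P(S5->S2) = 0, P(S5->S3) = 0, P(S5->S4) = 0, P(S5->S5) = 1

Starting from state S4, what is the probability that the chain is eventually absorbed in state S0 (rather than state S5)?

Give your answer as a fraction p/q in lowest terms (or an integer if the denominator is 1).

Answer: 39346/58179

Derivation:
Let a_i = P(absorbed in S0 | start in state i).
Boundary conditions: a_S0 = 1, a_S5 = 0.
For each transient state i, a_i = sum_j P(i->j) * a_j:
  a_S1 = 1/4*a_S0 + 3/10*a_S1 + 1/10*a_S2 + 1/4*a_S3 + 1/10*a_S4 + 0*a_S5
  a_S2 = 3/20*a_S0 + 9/20*a_S1 + 3/20*a_S2 + 1/20*a_S3 + 1/20*a_S4 + 3/20*a_S5
  a_S3 = 2/5*a_S0 + 1/20*a_S1 + 0*a_S2 + 3/20*a_S3 + 3/10*a_S4 + 1/10*a_S5
  a_S4 = 1/4*a_S0 + 0*a_S1 + 2/5*a_S2 + 3/20*a_S3 + 1/20*a_S4 + 3/20*a_S5

Substituting a_S0 = 1 and a_S5 = 0, rearrange to (I - Q) a = r where r[i] = P(i -> S0):
  [7/10, -1/10, -1/4, -1/10] . (a_S1, a_S2, a_S3, a_S4) = 1/4
  [-9/20, 17/20, -1/20, -1/20] . (a_S1, a_S2, a_S3, a_S4) = 3/20
  [-1/20, 0, 17/20, -3/10] . (a_S1, a_S2, a_S3, a_S4) = 2/5
  [0, -2/5, -3/20, 19/20] . (a_S1, a_S2, a_S3, a_S4) = 1/4

Solving yields:
  a_S1 = 15979/19393
  a_S2 = 40553/58179
  a_S3 = 14695/19393
  a_S4 = 39346/58179

Starting state is S4, so the absorption probability is a_S4 = 39346/58179.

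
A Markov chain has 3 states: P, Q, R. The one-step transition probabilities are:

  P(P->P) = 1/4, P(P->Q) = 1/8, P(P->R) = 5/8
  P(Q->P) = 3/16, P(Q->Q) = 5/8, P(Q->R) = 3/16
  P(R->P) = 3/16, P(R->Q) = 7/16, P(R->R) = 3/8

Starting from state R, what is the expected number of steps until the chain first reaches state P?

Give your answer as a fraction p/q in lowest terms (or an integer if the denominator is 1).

Answer: 16/3

Derivation:
Let h_i = expected steps to first reach P from state i.
Boundary: h_P = 0.
First-step equations for the other states:
  h_Q = 1 + 3/16*h_P + 5/8*h_Q + 3/16*h_R
  h_R = 1 + 3/16*h_P + 7/16*h_Q + 3/8*h_R

Substituting h_P = 0 and rearranging gives the linear system (I - Q) h = 1:
  [3/8, -3/16] . (h_Q, h_R) = 1
  [-7/16, 5/8] . (h_Q, h_R) = 1

Solving yields:
  h_Q = 16/3
  h_R = 16/3

Starting state is R, so the expected hitting time is h_R = 16/3.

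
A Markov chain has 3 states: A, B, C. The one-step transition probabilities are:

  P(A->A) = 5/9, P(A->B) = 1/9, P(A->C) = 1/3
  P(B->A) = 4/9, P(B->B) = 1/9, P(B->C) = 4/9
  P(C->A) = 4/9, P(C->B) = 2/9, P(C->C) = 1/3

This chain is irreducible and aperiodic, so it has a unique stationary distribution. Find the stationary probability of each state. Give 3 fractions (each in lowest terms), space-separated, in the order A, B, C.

The stationary distribution satisfies pi = pi * P, i.e.:
  pi_A = 5/9*pi_A + 4/9*pi_B + 4/9*pi_C
  pi_B = 1/9*pi_A + 1/9*pi_B + 2/9*pi_C
  pi_C = 1/3*pi_A + 4/9*pi_B + 1/3*pi_C
with normalization: pi_A + pi_B + pi_C = 1.

Using the first 2 balance equations plus normalization, the linear system A*pi = b is:
  [-4/9, 4/9, 4/9] . pi = 0
  [1/9, -8/9, 2/9] . pi = 0
  [1, 1, 1] . pi = 1

Solving yields:
  pi_A = 1/2
  pi_B = 3/20
  pi_C = 7/20

Verification (pi * P):
  1/2*5/9 + 3/20*4/9 + 7/20*4/9 = 1/2 = pi_A  (ok)
  1/2*1/9 + 3/20*1/9 + 7/20*2/9 = 3/20 = pi_B  (ok)
  1/2*1/3 + 3/20*4/9 + 7/20*1/3 = 7/20 = pi_C  (ok)

Answer: 1/2 3/20 7/20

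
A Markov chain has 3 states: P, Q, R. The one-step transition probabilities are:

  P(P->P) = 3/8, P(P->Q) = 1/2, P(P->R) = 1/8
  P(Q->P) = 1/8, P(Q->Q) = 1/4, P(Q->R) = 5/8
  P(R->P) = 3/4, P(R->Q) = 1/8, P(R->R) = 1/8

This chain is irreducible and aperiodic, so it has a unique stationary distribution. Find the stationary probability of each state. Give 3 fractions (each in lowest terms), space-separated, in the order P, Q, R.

Answer: 37/92 29/92 13/46

Derivation:
The stationary distribution satisfies pi = pi * P, i.e.:
  pi_P = 3/8*pi_P + 1/8*pi_Q + 3/4*pi_R
  pi_Q = 1/2*pi_P + 1/4*pi_Q + 1/8*pi_R
  pi_R = 1/8*pi_P + 5/8*pi_Q + 1/8*pi_R
with normalization: pi_P + pi_Q + pi_R = 1.

Using the first 2 balance equations plus normalization, the linear system A*pi = b is:
  [-5/8, 1/8, 3/4] . pi = 0
  [1/2, -3/4, 1/8] . pi = 0
  [1, 1, 1] . pi = 1

Solving yields:
  pi_P = 37/92
  pi_Q = 29/92
  pi_R = 13/46

Verification (pi * P):
  37/92*3/8 + 29/92*1/8 + 13/46*3/4 = 37/92 = pi_P  (ok)
  37/92*1/2 + 29/92*1/4 + 13/46*1/8 = 29/92 = pi_Q  (ok)
  37/92*1/8 + 29/92*5/8 + 13/46*1/8 = 13/46 = pi_R  (ok)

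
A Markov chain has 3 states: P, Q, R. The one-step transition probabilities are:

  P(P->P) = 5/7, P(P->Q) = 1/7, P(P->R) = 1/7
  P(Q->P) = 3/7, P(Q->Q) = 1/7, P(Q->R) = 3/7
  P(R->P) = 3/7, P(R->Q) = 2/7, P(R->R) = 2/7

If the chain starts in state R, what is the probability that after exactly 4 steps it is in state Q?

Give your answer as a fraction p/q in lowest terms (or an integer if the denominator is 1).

Computing P^4 by repeated multiplication:
P^1 =
  P: [5/7, 1/7, 1/7]
  Q: [3/7, 1/7, 3/7]
  R: [3/7, 2/7, 2/7]
P^2 =
  P: [31/49, 8/49, 10/49]
  Q: [27/49, 10/49, 12/49]
  R: [27/49, 9/49, 13/49]
P^3 =
  P: [209/343, 59/343, 75/343]
  Q: [201/343, 61/343, 81/343]
  R: [201/343, 62/343, 80/343]
P^4 =
  P: [1447/2401, 418/2401, 536/2401]
  Q: [1431/2401, 424/2401, 78/343]
  R: [1431/2401, 423/2401, 547/2401]

(P^4)[R -> Q] = 423/2401

Answer: 423/2401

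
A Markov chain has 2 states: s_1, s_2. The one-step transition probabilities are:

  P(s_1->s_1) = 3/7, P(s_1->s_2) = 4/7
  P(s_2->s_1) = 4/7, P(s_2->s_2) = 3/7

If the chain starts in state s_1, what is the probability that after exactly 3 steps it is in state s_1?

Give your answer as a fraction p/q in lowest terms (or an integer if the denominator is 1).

Answer: 171/343

Derivation:
Computing P^3 by repeated multiplication:
P^1 =
  s_1: [3/7, 4/7]
  s_2: [4/7, 3/7]
P^2 =
  s_1: [25/49, 24/49]
  s_2: [24/49, 25/49]
P^3 =
  s_1: [171/343, 172/343]
  s_2: [172/343, 171/343]

(P^3)[s_1 -> s_1] = 171/343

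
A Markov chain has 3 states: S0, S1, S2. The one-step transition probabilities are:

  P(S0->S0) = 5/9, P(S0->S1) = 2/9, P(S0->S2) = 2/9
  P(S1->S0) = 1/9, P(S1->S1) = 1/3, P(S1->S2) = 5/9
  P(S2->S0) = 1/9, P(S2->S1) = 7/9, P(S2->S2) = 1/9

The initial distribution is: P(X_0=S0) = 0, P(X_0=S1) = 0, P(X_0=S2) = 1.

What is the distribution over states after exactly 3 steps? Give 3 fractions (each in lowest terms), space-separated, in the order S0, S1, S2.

Answer: 133/729 382/729 214/729

Derivation:
Propagating the distribution step by step (d_{t+1} = d_t * P):
d_0 = (S0=0, S1=0, S2=1)
  d_1[S0] = 0*5/9 + 0*1/9 + 1*1/9 = 1/9
  d_1[S1] = 0*2/9 + 0*1/3 + 1*7/9 = 7/9
  d_1[S2] = 0*2/9 + 0*5/9 + 1*1/9 = 1/9
d_1 = (S0=1/9, S1=7/9, S2=1/9)
  d_2[S0] = 1/9*5/9 + 7/9*1/9 + 1/9*1/9 = 13/81
  d_2[S1] = 1/9*2/9 + 7/9*1/3 + 1/9*7/9 = 10/27
  d_2[S2] = 1/9*2/9 + 7/9*5/9 + 1/9*1/9 = 38/81
d_2 = (S0=13/81, S1=10/27, S2=38/81)
  d_3[S0] = 13/81*5/9 + 10/27*1/9 + 38/81*1/9 = 133/729
  d_3[S1] = 13/81*2/9 + 10/27*1/3 + 38/81*7/9 = 382/729
  d_3[S2] = 13/81*2/9 + 10/27*5/9 + 38/81*1/9 = 214/729
d_3 = (S0=133/729, S1=382/729, S2=214/729)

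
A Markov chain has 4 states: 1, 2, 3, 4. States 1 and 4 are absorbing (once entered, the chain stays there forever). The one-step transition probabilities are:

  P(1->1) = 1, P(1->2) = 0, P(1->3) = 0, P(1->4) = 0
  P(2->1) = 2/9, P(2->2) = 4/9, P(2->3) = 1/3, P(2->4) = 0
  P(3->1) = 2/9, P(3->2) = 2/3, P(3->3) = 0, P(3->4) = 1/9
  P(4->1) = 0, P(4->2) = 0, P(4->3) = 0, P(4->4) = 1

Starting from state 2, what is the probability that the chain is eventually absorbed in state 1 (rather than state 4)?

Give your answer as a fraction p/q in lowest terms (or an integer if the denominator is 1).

Let a_i = P(absorbed in 1 | start in state i).
Boundary conditions: a_1 = 1, a_4 = 0.
For each transient state i, a_i = sum_j P(i->j) * a_j:
  a_2 = 2/9*a_1 + 4/9*a_2 + 1/3*a_3 + 0*a_4
  a_3 = 2/9*a_1 + 2/3*a_2 + 0*a_3 + 1/9*a_4

Substituting a_1 = 1 and a_4 = 0, rearrange to (I - Q) a = r where r[i] = P(i -> 1):
  [5/9, -1/3] . (a_2, a_3) = 2/9
  [-2/3, 1] . (a_2, a_3) = 2/9

Solving yields:
  a_2 = 8/9
  a_3 = 22/27

Starting state is 2, so the absorption probability is a_2 = 8/9.

Answer: 8/9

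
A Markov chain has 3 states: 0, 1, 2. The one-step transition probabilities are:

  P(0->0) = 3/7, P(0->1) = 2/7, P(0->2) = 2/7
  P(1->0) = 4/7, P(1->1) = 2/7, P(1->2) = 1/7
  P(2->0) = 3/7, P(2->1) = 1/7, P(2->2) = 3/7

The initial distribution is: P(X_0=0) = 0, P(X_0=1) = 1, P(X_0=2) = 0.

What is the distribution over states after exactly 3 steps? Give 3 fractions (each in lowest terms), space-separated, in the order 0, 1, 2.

Propagating the distribution step by step (d_{t+1} = d_t * P):
d_0 = (0=0, 1=1, 2=0)
  d_1[0] = 0*3/7 + 1*4/7 + 0*3/7 = 4/7
  d_1[1] = 0*2/7 + 1*2/7 + 0*1/7 = 2/7
  d_1[2] = 0*2/7 + 1*1/7 + 0*3/7 = 1/7
d_1 = (0=4/7, 1=2/7, 2=1/7)
  d_2[0] = 4/7*3/7 + 2/7*4/7 + 1/7*3/7 = 23/49
  d_2[1] = 4/7*2/7 + 2/7*2/7 + 1/7*1/7 = 13/49
  d_2[2] = 4/7*2/7 + 2/7*1/7 + 1/7*3/7 = 13/49
d_2 = (0=23/49, 1=13/49, 2=13/49)
  d_3[0] = 23/49*3/7 + 13/49*4/7 + 13/49*3/7 = 160/343
  d_3[1] = 23/49*2/7 + 13/49*2/7 + 13/49*1/7 = 85/343
  d_3[2] = 23/49*2/7 + 13/49*1/7 + 13/49*3/7 = 2/7
d_3 = (0=160/343, 1=85/343, 2=2/7)

Answer: 160/343 85/343 2/7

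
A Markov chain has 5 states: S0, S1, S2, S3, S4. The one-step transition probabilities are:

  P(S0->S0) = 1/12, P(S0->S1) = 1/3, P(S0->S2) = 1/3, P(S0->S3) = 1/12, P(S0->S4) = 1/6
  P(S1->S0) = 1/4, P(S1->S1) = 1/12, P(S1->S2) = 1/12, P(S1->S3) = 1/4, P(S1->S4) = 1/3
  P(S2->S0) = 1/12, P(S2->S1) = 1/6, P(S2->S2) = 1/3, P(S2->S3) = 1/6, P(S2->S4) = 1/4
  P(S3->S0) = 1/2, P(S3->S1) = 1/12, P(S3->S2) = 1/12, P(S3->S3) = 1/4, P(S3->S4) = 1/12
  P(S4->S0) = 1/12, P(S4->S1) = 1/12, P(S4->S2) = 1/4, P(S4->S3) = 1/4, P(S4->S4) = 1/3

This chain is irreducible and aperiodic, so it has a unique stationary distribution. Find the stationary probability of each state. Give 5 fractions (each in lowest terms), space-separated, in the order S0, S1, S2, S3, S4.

Answer: 208/1087 1468/9783 739/3261 1949/9783 253/1087

Derivation:
The stationary distribution satisfies pi = pi * P, i.e.:
  pi_S0 = 1/12*pi_S0 + 1/4*pi_S1 + 1/12*pi_S2 + 1/2*pi_S3 + 1/12*pi_S4
  pi_S1 = 1/3*pi_S0 + 1/12*pi_S1 + 1/6*pi_S2 + 1/12*pi_S3 + 1/12*pi_S4
  pi_S2 = 1/3*pi_S0 + 1/12*pi_S1 + 1/3*pi_S2 + 1/12*pi_S3 + 1/4*pi_S4
  pi_S3 = 1/12*pi_S0 + 1/4*pi_S1 + 1/6*pi_S2 + 1/4*pi_S3 + 1/4*pi_S4
  pi_S4 = 1/6*pi_S0 + 1/3*pi_S1 + 1/4*pi_S2 + 1/12*pi_S3 + 1/3*pi_S4
with normalization: pi_S0 + pi_S1 + pi_S2 + pi_S3 + pi_S4 = 1.

Using the first 4 balance equations plus normalization, the linear system A*pi = b is:
  [-11/12, 1/4, 1/12, 1/2, 1/12] . pi = 0
  [1/3, -11/12, 1/6, 1/12, 1/12] . pi = 0
  [1/3, 1/12, -2/3, 1/12, 1/4] . pi = 0
  [1/12, 1/4, 1/6, -3/4, 1/4] . pi = 0
  [1, 1, 1, 1, 1] . pi = 1

Solving yields:
  pi_S0 = 208/1087
  pi_S1 = 1468/9783
  pi_S2 = 739/3261
  pi_S3 = 1949/9783
  pi_S4 = 253/1087

Verification (pi * P):
  208/1087*1/12 + 1468/9783*1/4 + 739/3261*1/12 + 1949/9783*1/2 + 253/1087*1/12 = 208/1087 = pi_S0  (ok)
  208/1087*1/3 + 1468/9783*1/12 + 739/3261*1/6 + 1949/9783*1/12 + 253/1087*1/12 = 1468/9783 = pi_S1  (ok)
  208/1087*1/3 + 1468/9783*1/12 + 739/3261*1/3 + 1949/9783*1/12 + 253/1087*1/4 = 739/3261 = pi_S2  (ok)
  208/1087*1/12 + 1468/9783*1/4 + 739/3261*1/6 + 1949/9783*1/4 + 253/1087*1/4 = 1949/9783 = pi_S3  (ok)
  208/1087*1/6 + 1468/9783*1/3 + 739/3261*1/4 + 1949/9783*1/12 + 253/1087*1/3 = 253/1087 = pi_S4  (ok)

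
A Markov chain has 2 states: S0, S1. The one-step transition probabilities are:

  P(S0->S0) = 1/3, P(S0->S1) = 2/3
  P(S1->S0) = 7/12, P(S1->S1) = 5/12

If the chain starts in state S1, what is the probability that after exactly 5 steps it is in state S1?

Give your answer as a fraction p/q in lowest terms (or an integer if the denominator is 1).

Computing P^5 by repeated multiplication:
P^1 =
  S0: [1/3, 2/3]
  S1: [7/12, 5/12]
P^2 =
  S0: [1/2, 1/2]
  S1: [7/16, 9/16]
P^3 =
  S0: [11/24, 13/24]
  S1: [91/192, 101/192]
P^4 =
  S0: [15/32, 17/32]
  S1: [119/256, 137/256]
P^5 =
  S0: [179/384, 205/384]
  S1: [1435/3072, 1637/3072]

(P^5)[S1 -> S1] = 1637/3072

Answer: 1637/3072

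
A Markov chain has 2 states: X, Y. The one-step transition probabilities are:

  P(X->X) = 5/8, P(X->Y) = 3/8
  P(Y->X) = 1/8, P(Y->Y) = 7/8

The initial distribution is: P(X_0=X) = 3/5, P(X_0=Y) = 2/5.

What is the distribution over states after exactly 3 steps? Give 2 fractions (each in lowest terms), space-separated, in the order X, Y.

Answer: 47/160 113/160

Derivation:
Propagating the distribution step by step (d_{t+1} = d_t * P):
d_0 = (X=3/5, Y=2/5)
  d_1[X] = 3/5*5/8 + 2/5*1/8 = 17/40
  d_1[Y] = 3/5*3/8 + 2/5*7/8 = 23/40
d_1 = (X=17/40, Y=23/40)
  d_2[X] = 17/40*5/8 + 23/40*1/8 = 27/80
  d_2[Y] = 17/40*3/8 + 23/40*7/8 = 53/80
d_2 = (X=27/80, Y=53/80)
  d_3[X] = 27/80*5/8 + 53/80*1/8 = 47/160
  d_3[Y] = 27/80*3/8 + 53/80*7/8 = 113/160
d_3 = (X=47/160, Y=113/160)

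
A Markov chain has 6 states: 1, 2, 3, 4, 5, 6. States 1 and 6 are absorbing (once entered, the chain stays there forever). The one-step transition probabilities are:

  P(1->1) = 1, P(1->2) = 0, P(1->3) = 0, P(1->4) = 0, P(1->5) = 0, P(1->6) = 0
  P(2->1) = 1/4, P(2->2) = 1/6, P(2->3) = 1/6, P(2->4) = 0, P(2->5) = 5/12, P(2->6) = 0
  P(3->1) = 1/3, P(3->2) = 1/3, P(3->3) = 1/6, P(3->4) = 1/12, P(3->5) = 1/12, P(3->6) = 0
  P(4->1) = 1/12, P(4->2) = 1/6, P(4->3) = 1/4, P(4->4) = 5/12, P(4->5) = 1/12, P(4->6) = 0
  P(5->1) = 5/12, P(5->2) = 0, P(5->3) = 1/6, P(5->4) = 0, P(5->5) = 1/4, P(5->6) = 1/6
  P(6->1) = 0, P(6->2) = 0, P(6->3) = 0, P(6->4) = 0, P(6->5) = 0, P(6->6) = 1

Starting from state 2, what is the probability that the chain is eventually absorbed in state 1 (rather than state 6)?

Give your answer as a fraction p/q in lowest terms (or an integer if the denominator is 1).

Answer: 2164/2515

Derivation:
Let a_i = P(absorbed in 1 | start in state i).
Boundary conditions: a_1 = 1, a_6 = 0.
For each transient state i, a_i = sum_j P(i->j) * a_j:
  a_2 = 1/4*a_1 + 1/6*a_2 + 1/6*a_3 + 0*a_4 + 5/12*a_5 + 0*a_6
  a_3 = 1/3*a_1 + 1/3*a_2 + 1/6*a_3 + 1/12*a_4 + 1/12*a_5 + 0*a_6
  a_4 = 1/12*a_1 + 1/6*a_2 + 1/4*a_3 + 5/12*a_4 + 1/12*a_5 + 0*a_6
  a_5 = 5/12*a_1 + 0*a_2 + 1/6*a_3 + 0*a_4 + 1/4*a_5 + 1/6*a_6

Substituting a_1 = 1 and a_6 = 0, rearrange to (I - Q) a = r where r[i] = P(i -> 1):
  [5/6, -1/6, 0, -5/12] . (a_2, a_3, a_4, a_5) = 1/4
  [-1/3, 5/6, -1/12, -1/12] . (a_2, a_3, a_4, a_5) = 1/3
  [-1/6, -1/4, 7/12, -1/12] . (a_2, a_3, a_4, a_5) = 1/12
  [0, -1/6, 0, 3/4] . (a_2, a_3, a_4, a_5) = 5/12

Solving yields:
  a_2 = 2164/2515
  a_3 = 457/503
  a_4 = 2229/2515
  a_5 = 381/503

Starting state is 2, so the absorption probability is a_2 = 2164/2515.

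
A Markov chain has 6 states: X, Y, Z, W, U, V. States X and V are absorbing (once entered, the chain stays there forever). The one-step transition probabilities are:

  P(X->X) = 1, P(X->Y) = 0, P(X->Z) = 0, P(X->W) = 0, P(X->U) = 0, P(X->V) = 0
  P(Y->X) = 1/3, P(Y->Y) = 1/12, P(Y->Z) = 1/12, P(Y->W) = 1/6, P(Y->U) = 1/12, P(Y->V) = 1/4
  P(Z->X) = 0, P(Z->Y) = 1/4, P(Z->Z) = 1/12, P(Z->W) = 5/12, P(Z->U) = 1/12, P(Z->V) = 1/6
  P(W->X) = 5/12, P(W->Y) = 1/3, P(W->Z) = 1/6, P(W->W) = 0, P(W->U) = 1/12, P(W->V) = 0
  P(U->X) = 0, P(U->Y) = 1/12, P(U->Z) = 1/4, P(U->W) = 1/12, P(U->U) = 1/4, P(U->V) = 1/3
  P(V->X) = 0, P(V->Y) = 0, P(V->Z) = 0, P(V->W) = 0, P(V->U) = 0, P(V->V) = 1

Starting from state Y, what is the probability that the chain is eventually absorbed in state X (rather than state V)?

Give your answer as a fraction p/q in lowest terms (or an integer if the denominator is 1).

Answer: 62/109

Derivation:
Let a_i = P(absorbed in X | start in state i).
Boundary conditions: a_X = 1, a_V = 0.
For each transient state i, a_i = sum_j P(i->j) * a_j:
  a_Y = 1/3*a_X + 1/12*a_Y + 1/12*a_Z + 1/6*a_W + 1/12*a_U + 1/4*a_V
  a_Z = 0*a_X + 1/4*a_Y + 1/12*a_Z + 5/12*a_W + 1/12*a_U + 1/6*a_V
  a_W = 5/12*a_X + 1/3*a_Y + 1/6*a_Z + 0*a_W + 1/12*a_U + 0*a_V
  a_U = 0*a_X + 1/12*a_Y + 1/4*a_Z + 1/12*a_W + 1/4*a_U + 1/3*a_V

Substituting a_X = 1 and a_V = 0, rearrange to (I - Q) a = r where r[i] = P(i -> X):
  [11/12, -1/12, -1/6, -1/12] . (a_Y, a_Z, a_W, a_U) = 1/3
  [-1/4, 11/12, -5/12, -1/12] . (a_Y, a_Z, a_W, a_U) = 0
  [-1/3, -1/6, 1, -1/12] . (a_Y, a_Z, a_W, a_U) = 5/12
  [-1/12, -1/4, -1/12, 3/4] . (a_Y, a_Z, a_W, a_U) = 0

Solving yields:
  a_Y = 62/109
  a_Z = 611/1199
  a_W = 860/1199
  a_U = 375/1199

Starting state is Y, so the absorption probability is a_Y = 62/109.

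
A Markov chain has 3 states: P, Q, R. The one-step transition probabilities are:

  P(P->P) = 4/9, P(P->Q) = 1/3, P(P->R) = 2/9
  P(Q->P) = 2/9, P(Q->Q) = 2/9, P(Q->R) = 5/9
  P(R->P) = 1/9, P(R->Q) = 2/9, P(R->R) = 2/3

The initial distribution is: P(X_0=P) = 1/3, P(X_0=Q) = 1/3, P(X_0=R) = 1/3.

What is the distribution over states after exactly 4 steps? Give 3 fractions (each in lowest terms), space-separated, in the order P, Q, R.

Answer: 4135/19683 4843/19683 10705/19683

Derivation:
Propagating the distribution step by step (d_{t+1} = d_t * P):
d_0 = (P=1/3, Q=1/3, R=1/3)
  d_1[P] = 1/3*4/9 + 1/3*2/9 + 1/3*1/9 = 7/27
  d_1[Q] = 1/3*1/3 + 1/3*2/9 + 1/3*2/9 = 7/27
  d_1[R] = 1/3*2/9 + 1/3*5/9 + 1/3*2/3 = 13/27
d_1 = (P=7/27, Q=7/27, R=13/27)
  d_2[P] = 7/27*4/9 + 7/27*2/9 + 13/27*1/9 = 55/243
  d_2[Q] = 7/27*1/3 + 7/27*2/9 + 13/27*2/9 = 61/243
  d_2[R] = 7/27*2/9 + 7/27*5/9 + 13/27*2/3 = 127/243
d_2 = (P=55/243, Q=61/243, R=127/243)
  d_3[P] = 55/243*4/9 + 61/243*2/9 + 127/243*1/9 = 469/2187
  d_3[Q] = 55/243*1/3 + 61/243*2/9 + 127/243*2/9 = 541/2187
  d_3[R] = 55/243*2/9 + 61/243*5/9 + 127/243*2/3 = 1177/2187
d_3 = (P=469/2187, Q=541/2187, R=1177/2187)
  d_4[P] = 469/2187*4/9 + 541/2187*2/9 + 1177/2187*1/9 = 4135/19683
  d_4[Q] = 469/2187*1/3 + 541/2187*2/9 + 1177/2187*2/9 = 4843/19683
  d_4[R] = 469/2187*2/9 + 541/2187*5/9 + 1177/2187*2/3 = 10705/19683
d_4 = (P=4135/19683, Q=4843/19683, R=10705/19683)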